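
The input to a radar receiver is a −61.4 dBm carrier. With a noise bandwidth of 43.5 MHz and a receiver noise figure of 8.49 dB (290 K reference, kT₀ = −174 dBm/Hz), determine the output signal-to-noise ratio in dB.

Noise floor: N = −174 + 10 log₁₀(B) + NF
10 log₁₀(4.35×10⁷) = 76.38 dB
N = −174 + 76.38 + 8.49 = −89.13 dBm
SNR = P_sig − N = −61.4 − (−89.13) = 27.73 dB → 27.7 dB

27.7 dB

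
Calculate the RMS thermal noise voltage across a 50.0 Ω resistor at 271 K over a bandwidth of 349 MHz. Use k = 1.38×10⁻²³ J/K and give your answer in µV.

V_n = √(4kTRB)
4kTRB = 4 × 1.38×10⁻²³ × 271 × 5.00×10¹ × 3.49×10⁸ = 2.61×10⁻¹⁰ V²
V_n = √(2.61×10⁻¹⁰) = 1.62×10⁻⁵ V = 16.2 µV

16.2 µV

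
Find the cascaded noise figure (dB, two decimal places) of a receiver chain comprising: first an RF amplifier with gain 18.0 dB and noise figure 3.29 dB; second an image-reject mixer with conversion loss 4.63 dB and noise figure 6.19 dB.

3.39 dB

Convert to linear (a loss of L dB is a gain of −L dB): F_i = 10^(NF_i/10), G_i = 10^(G_i,dB/10)
  Stage 1: F_1 = 10^(3.29/10) = 2.133, G_1 = 10^(18.0/10) = 63.10
  Stage 2: F_2 = 10^(6.19/10) = 4.159, G_2 = 10^(−4.63/10) = 0.3443
Friis cascade:
  F = 2.133 + (4.159 − 1)/63.10 = 2.183
NF = 10 log₁₀(2.183) = 3.39 dB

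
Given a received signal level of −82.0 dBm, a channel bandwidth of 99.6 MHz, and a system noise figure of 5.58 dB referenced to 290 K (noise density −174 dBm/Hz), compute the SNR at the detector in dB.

6.4 dB

Noise floor: N = −174 + 10 log₁₀(B) + NF
10 log₁₀(9.96×10⁷) = 79.98 dB
N = −174 + 79.98 + 5.58 = −88.44 dBm
SNR = P_sig − N = −82.0 − (−88.44) = 6.44 dB → 6.4 dB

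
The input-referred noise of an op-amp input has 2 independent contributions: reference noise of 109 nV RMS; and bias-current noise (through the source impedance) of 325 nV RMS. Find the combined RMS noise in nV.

343 nV

Uncorrelated sources add in power (mean-square): V_tot = √(ΣV_i²)
V_tot = √[(1.09×10⁻⁷)² + (3.25×10⁻⁷)²] = 3.43×10⁻⁷ V = 343 nV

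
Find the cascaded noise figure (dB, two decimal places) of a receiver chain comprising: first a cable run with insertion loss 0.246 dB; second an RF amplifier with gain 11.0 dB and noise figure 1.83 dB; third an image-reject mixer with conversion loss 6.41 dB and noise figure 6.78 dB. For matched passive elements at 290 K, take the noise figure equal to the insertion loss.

2.85 dB

Convert to linear (a loss of L dB is a gain of −L dB): F_i = 10^(NF_i/10), G_i = 10^(G_i,dB/10)
  Stage 1: F_1 = 10^(0.246/10) = 1.058, G_1 = 10^(−0.246/10) = 0.9449
  Stage 2: F_2 = 10^(1.83/10) = 1.524, G_2 = 10^(11.0/10) = 12.59
  Stage 3: F_3 = 10^(6.78/10) = 4.764, G_3 = 10^(−6.41/10) = 0.2286
Friis cascade:
  F = 1.058 + (1.524 − 1)/0.9449 + (4.764 − 1)/11.90 = 1.929
NF = 10 log₁₀(1.929) = 2.85 dB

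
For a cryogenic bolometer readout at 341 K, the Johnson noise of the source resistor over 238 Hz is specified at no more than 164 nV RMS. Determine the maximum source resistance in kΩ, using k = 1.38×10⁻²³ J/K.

6.00 kΩ

Johnson–Nyquist: V_n = √(4kTRB) ⇒ R = V_n² / (4kTB)
4kTB = 4 × 1.38×10⁻²³ × 341 × 2.38×10² = 4.48×10⁻¹⁸
R = (1.64×10⁻⁷)² / 4.48×10⁻¹⁸ = 6.00×10³ Ω = 6.00 kΩ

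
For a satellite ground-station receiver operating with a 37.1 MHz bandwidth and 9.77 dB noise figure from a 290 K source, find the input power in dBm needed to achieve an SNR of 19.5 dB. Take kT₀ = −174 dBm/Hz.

Sensitivity = −174 + 10 log₁₀(B) + NF + SNR_min
= −174 + 75.69 + 9.77 + 19.5
= −69.04 dBm → −69.0 dBm

−69.0 dBm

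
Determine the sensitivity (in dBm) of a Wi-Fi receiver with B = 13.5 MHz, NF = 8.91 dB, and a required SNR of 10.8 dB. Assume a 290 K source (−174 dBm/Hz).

Sensitivity = −174 + 10 log₁₀(B) + NF + SNR_min
= −174 + 71.3 + 8.91 + 10.8
= −82.99 dBm → −83.0 dBm

−83.0 dBm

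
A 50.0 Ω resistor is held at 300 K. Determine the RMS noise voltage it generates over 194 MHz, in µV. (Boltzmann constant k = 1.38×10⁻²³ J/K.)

V_n = √(4kTRB)
4kTRB = 4 × 1.38×10⁻²³ × 300 × 5.00×10¹ × 1.94×10⁸ = 1.61×10⁻¹⁰ V²
V_n = √(1.61×10⁻¹⁰) = 1.27×10⁻⁵ V = 12.7 µV

12.7 µV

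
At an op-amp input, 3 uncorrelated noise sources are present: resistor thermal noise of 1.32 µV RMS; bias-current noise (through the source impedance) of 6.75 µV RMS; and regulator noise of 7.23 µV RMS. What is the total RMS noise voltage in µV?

9.98 µV

Uncorrelated sources add in power (mean-square): V_tot = √(ΣV_i²)
V_tot = √[(1.32×10⁻⁶)² + (6.75×10⁻⁶)² + (7.23×10⁻⁶)²] = 9.98×10⁻⁶ V = 9.98 µV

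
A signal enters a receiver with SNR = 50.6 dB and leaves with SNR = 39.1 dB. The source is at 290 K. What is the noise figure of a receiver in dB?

11.5 dB

NF (dB) = SNR_in(dB) − SNR_out(dB) when the source is at T₀
NF = 50.6 − 39.1 = 11.5 dB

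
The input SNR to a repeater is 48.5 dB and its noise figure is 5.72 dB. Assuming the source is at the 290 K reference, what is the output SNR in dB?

42.78 dB

By definition F = SNR_in/SNR_out, so in dB: SNR_out = SNR_in − NF
SNR_out = 48.5 − 5.72 = 42.78 dB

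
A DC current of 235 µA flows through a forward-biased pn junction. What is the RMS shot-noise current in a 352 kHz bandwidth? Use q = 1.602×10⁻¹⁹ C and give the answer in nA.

5.15 nA

I_n = √(2qI·B)
2qI·B = 2 × 1.602×10⁻¹⁹ × 2.35×10⁻⁴ × 3.52×10⁵ = 2.65×10⁻¹⁷ A²
I_n = √(2.65×10⁻¹⁷) = 5.15×10⁻⁹ A = 5.15 nA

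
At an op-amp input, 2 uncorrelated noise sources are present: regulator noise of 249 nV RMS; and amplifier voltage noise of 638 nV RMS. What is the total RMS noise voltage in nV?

Uncorrelated sources add in power (mean-square): V_tot = √(ΣV_i²)
V_tot = √[(2.49×10⁻⁷)² + (6.38×10⁻⁷)²] = 6.85×10⁻⁷ V = 685 nV

685 nV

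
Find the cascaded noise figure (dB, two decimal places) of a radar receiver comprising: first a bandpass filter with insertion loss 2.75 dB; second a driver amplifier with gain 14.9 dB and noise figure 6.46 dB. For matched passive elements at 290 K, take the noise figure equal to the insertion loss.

9.21 dB

Convert to linear (a loss of L dB is a gain of −L dB): F_i = 10^(NF_i/10), G_i = 10^(G_i,dB/10)
  Stage 1: F_1 = 10^(2.75/10) = 1.884, G_1 = 10^(−2.75/10) = 0.5309
  Stage 2: F_2 = 10^(6.46/10) = 4.426, G_2 = 10^(14.9/10) = 30.90
Friis cascade:
  F = 1.884 + (4.426 − 1)/0.5309 = 8.337
NF = 10 log₁₀(8.337) = 9.21 dB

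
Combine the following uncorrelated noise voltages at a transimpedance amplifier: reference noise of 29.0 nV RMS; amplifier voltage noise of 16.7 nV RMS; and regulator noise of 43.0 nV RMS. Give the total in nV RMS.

Uncorrelated sources add in power (mean-square): V_tot = √(ΣV_i²)
V_tot = √[(2.90×10⁻⁸)² + (1.67×10⁻⁸)² + (4.30×10⁻⁸)²] = 5.45×10⁻⁸ V = 54.5 nV

54.5 nV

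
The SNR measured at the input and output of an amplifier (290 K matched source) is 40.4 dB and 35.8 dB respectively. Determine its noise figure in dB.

NF (dB) = SNR_in(dB) − SNR_out(dB) when the source is at T₀
NF = 40.4 − 35.8 = 4.6 dB

4.6 dB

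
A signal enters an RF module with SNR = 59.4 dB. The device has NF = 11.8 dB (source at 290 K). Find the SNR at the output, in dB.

47.6 dB

By definition F = SNR_in/SNR_out, so in dB: SNR_out = SNR_in − NF
SNR_out = 59.4 − 11.8 = 47.6 dB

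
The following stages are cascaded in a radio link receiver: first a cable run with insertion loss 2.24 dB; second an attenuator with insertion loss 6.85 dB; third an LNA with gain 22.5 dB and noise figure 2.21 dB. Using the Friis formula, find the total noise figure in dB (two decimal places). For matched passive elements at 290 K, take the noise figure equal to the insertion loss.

Convert to linear (a loss of L dB is a gain of −L dB): F_i = 10^(NF_i/10), G_i = 10^(G_i,dB/10)
  Stage 1: F_1 = 10^(2.24/10) = 1.675, G_1 = 10^(−2.24/10) = 0.5970
  Stage 2: F_2 = 10^(6.85/10) = 4.842, G_2 = 10^(−6.85/10) = 0.2065
  Stage 3: F_3 = 10^(2.21/10) = 1.663, G_3 = 10^(22.5/10) = 177.8
Friis cascade:
  F = 1.675 + (4.842 − 1)/0.5970 + (1.663 − 1)/0.1233 = 13.49
NF = 10 log₁₀(13.49) = 11.30 dB

11.30 dB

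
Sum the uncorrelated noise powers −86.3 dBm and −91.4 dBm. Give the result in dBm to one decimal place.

−85.1 dBm

Convert to linear, add, convert back:
P₁ = 2.34×10⁻¹² W, P₂ = 7.24×10⁻¹³ W
P_tot = 3.07×10⁻¹² W → 10 log₁₀(P_tot / 10⁻³) = −85.1 dBm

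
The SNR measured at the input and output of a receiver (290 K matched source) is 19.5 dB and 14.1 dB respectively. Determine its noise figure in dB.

5.4 dB

NF (dB) = SNR_in(dB) − SNR_out(dB) when the source is at T₀
NF = 19.5 − 14.1 = 5.4 dB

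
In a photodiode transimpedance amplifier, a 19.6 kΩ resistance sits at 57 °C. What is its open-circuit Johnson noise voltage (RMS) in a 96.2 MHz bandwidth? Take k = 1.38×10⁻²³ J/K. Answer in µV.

T = 57 °C + 273.15 = 330.15 K
V_n = √(4kTRB)
4kTRB = 4 × 1.38×10⁻²³ × 330.15 × 1.96×10⁴ × 9.62×10⁷ = 3.44×10⁻⁸ V²
V_n = √(3.44×10⁻⁸) = 1.85×10⁻⁴ V = 185 µV

185 µV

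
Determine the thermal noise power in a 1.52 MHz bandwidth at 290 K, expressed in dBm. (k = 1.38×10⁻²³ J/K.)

−112.2 dBm

P_n = kTB = 1.38×10⁻²³ × 290 × 1.52×10⁶ = 6.08×10⁻¹⁵ W
In dBm: 10 log₁₀(6.08×10⁻¹⁵ / 10⁻³) = −112.2 dBm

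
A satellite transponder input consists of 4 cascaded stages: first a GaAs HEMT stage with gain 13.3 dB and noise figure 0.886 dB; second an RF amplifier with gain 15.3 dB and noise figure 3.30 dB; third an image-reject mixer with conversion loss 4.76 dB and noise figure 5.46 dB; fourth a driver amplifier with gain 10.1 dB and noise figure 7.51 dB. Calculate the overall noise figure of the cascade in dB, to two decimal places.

1.15 dB

Convert to linear (a loss of L dB is a gain of −L dB): F_i = 10^(NF_i/10), G_i = 10^(G_i,dB/10)
  Stage 1: F_1 = 10^(0.886/10) = 1.226, G_1 = 10^(13.3/10) = 21.38
  Stage 2: F_2 = 10^(3.30/10) = 2.138, G_2 = 10^(15.3/10) = 33.88
  Stage 3: F_3 = 10^(5.46/10) = 3.516, G_3 = 10^(−4.76/10) = 0.3342
  Stage 4: F_4 = 10^(7.51/10) = 5.636, G_4 = 10^(10.1/10) = 10.23
Friis cascade:
  F = 1.226 + (2.138 − 1)/21.38 + (3.516 − 1)/724.4 + (5.636 − 1)/242.1 = 1.302
NF = 10 log₁₀(1.302) = 1.15 dB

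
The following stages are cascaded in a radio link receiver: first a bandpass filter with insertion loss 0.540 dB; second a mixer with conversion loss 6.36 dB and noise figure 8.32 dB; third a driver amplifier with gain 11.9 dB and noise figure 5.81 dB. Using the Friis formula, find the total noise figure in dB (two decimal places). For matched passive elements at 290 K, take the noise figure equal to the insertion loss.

Convert to linear (a loss of L dB is a gain of −L dB): F_i = 10^(NF_i/10), G_i = 10^(G_i,dB/10)
  Stage 1: F_1 = 10^(0.540/10) = 1.132, G_1 = 10^(−0.540/10) = 0.8831
  Stage 2: F_2 = 10^(8.32/10) = 6.792, G_2 = 10^(−6.36/10) = 0.2312
  Stage 3: F_3 = 10^(5.81/10) = 3.811, G_3 = 10^(11.9/10) = 15.49
Friis cascade:
  F = 1.132 + (6.792 − 1)/0.8831 + (3.811 − 1)/0.2042 = 21.46
NF = 10 log₁₀(21.46) = 13.32 dB

13.32 dB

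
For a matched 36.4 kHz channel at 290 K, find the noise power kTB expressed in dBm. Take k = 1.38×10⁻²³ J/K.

P_n = kTB = 1.38×10⁻²³ × 290 × 3.64×10⁴ = 1.46×10⁻¹⁶ W
In dBm: 10 log₁₀(1.46×10⁻¹⁶ / 10⁻³) = −128.4 dBm

−128.4 dBm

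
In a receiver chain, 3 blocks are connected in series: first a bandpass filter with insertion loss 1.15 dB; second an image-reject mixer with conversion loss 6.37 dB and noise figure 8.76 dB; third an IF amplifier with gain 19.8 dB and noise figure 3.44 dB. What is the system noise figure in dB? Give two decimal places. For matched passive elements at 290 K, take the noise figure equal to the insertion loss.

12.21 dB

Convert to linear (a loss of L dB is a gain of −L dB): F_i = 10^(NF_i/10), G_i = 10^(G_i,dB/10)
  Stage 1: F_1 = 10^(1.15/10) = 1.303, G_1 = 10^(−1.15/10) = 0.7674
  Stage 2: F_2 = 10^(8.76/10) = 7.516, G_2 = 10^(−6.37/10) = 0.2307
  Stage 3: F_3 = 10^(3.44/10) = 2.208, G_3 = 10^(19.8/10) = 95.50
Friis cascade:
  F = 1.303 + (7.516 − 1)/0.7674 + (2.208 − 1)/0.1770 = 16.62
NF = 10 log₁₀(16.62) = 12.21 dB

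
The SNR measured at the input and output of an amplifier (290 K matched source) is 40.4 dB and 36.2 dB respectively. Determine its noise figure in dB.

NF (dB) = SNR_in(dB) − SNR_out(dB) when the source is at T₀
NF = 40.4 − 36.2 = 4.2 dB

4.2 dB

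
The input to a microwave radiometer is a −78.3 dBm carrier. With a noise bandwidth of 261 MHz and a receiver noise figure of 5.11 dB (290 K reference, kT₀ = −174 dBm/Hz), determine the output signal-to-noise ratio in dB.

Noise floor: N = −174 + 10 log₁₀(B) + NF
10 log₁₀(2.61×10⁸) = 84.17 dB
N = −174 + 84.17 + 5.11 = −84.72 dBm
SNR = P_sig − N = −78.3 − (−84.72) = 6.42 dB → 6.4 dB

6.4 dB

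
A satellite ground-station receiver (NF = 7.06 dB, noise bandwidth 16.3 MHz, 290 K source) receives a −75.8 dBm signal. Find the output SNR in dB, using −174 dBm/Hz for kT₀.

Noise floor: N = −174 + 10 log₁₀(B) + NF
10 log₁₀(1.63×10⁷) = 72.12 dB
N = −174 + 72.12 + 7.06 = −94.82 dBm
SNR = P_sig − N = −75.8 − (−94.82) = 19.02 dB → 19.0 dB

19.0 dB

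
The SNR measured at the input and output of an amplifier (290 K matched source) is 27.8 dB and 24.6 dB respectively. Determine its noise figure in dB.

3.2 dB

NF (dB) = SNR_in(dB) − SNR_out(dB) when the source is at T₀
NF = 27.8 − 24.6 = 3.2 dB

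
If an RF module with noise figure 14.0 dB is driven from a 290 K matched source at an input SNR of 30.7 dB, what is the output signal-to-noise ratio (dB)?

By definition F = SNR_in/SNR_out, so in dB: SNR_out = SNR_in − NF
SNR_out = 30.7 − 14.0 = 16.7 dB

16.7 dB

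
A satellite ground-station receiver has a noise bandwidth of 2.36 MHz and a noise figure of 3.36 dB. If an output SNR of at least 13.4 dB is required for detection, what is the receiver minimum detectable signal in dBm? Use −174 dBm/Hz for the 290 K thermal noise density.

−93.5 dBm

Sensitivity = −174 + 10 log₁₀(B) + NF + SNR_min
= −174 + 63.73 + 3.36 + 13.4
= −93.51 dBm → −93.5 dBm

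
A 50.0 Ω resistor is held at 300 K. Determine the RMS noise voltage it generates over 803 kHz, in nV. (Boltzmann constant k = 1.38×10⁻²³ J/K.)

815 nV

V_n = √(4kTRB)
4kTRB = 4 × 1.38×10⁻²³ × 300 × 5.00×10¹ × 8.03×10⁵ = 6.65×10⁻¹³ V²
V_n = √(6.65×10⁻¹³) = 8.15×10⁻⁷ V = 815 nV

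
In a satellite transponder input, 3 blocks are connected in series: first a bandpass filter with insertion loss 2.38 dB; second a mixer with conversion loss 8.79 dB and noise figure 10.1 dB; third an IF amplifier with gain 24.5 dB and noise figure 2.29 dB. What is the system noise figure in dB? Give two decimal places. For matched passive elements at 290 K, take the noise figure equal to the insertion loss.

Convert to linear (a loss of L dB is a gain of −L dB): F_i = 10^(NF_i/10), G_i = 10^(G_i,dB/10)
  Stage 1: F_1 = 10^(2.38/10) = 1.730, G_1 = 10^(−2.38/10) = 0.5781
  Stage 2: F_2 = 10^(10.1/10) = 10.23, G_2 = 10^(−8.79/10) = 0.1321
  Stage 3: F_3 = 10^(2.29/10) = 1.694, G_3 = 10^(24.5/10) = 281.8
Friis cascade:
  F = 1.730 + (10.23 − 1)/0.5781 + (1.694 − 1)/0.07638 = 26.79
NF = 10 log₁₀(26.79) = 14.28 dB

14.28 dB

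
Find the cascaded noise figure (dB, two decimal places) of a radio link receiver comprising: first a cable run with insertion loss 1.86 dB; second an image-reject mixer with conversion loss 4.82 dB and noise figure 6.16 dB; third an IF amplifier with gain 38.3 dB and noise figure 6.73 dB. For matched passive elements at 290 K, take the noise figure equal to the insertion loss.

Convert to linear (a loss of L dB is a gain of −L dB): F_i = 10^(NF_i/10), G_i = 10^(G_i,dB/10)
  Stage 1: F_1 = 10^(1.86/10) = 1.535, G_1 = 10^(−1.86/10) = 0.6516
  Stage 2: F_2 = 10^(6.16/10) = 4.130, G_2 = 10^(−4.82/10) = 0.3296
  Stage 3: F_3 = 10^(6.73/10) = 4.710, G_3 = 10^(38.3/10) = 6761
Friis cascade:
  F = 1.535 + (4.130 − 1)/0.6516 + (4.710 − 1)/0.2148 = 23.61
NF = 10 log₁₀(23.61) = 13.73 dB

13.73 dB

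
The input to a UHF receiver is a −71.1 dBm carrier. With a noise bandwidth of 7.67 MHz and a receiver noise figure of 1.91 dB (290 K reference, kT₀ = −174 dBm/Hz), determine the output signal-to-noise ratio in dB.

Noise floor: N = −174 + 10 log₁₀(B) + NF
10 log₁₀(7.67×10⁶) = 68.85 dB
N = −174 + 68.85 + 1.91 = −103.24 dBm
SNR = P_sig − N = −71.1 − (−103.24) = 32.14 dB → 32.1 dB

32.1 dB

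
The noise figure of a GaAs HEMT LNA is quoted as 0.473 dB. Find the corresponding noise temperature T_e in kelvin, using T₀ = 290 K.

F = 10^(0.473/10) = 1.11506
T_e = (F − 1)·T₀ = (1.11506 − 1) × 290 = 33.4 K

33.4 K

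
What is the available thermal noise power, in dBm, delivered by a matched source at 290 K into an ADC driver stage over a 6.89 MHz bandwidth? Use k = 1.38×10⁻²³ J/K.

−105.6 dBm

P_n = kTB = 1.38×10⁻²³ × 290 × 6.89×10⁶ = 2.76×10⁻¹⁴ W
In dBm: 10 log₁₀(2.76×10⁻¹⁴ / 10⁻³) = −105.6 dBm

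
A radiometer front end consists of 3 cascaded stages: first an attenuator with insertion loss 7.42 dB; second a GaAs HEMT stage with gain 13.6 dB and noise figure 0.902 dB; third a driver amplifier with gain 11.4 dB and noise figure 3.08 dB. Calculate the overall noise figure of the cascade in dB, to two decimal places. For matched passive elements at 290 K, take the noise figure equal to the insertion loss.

8.48 dB

Convert to linear (a loss of L dB is a gain of −L dB): F_i = 10^(NF_i/10), G_i = 10^(G_i,dB/10)
  Stage 1: F_1 = 10^(7.42/10) = 5.521, G_1 = 10^(−7.42/10) = 0.1811
  Stage 2: F_2 = 10^(0.902/10) = 1.231, G_2 = 10^(13.6/10) = 22.91
  Stage 3: F_3 = 10^(3.08/10) = 2.032, G_3 = 10^(11.4/10) = 13.80
Friis cascade:
  F = 5.521 + (1.231 − 1)/0.1811 + (2.032 − 1)/4.150 = 7.044
NF = 10 log₁₀(7.044) = 8.48 dB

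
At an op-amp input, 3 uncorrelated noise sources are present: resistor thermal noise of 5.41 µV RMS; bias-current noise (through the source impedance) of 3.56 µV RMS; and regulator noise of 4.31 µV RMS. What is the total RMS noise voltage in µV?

Uncorrelated sources add in power (mean-square): V_tot = √(ΣV_i²)
V_tot = √[(5.41×10⁻⁶)² + (3.56×10⁻⁶)² + (4.31×10⁻⁶)²] = 7.78×10⁻⁶ V = 7.78 µV

7.78 µV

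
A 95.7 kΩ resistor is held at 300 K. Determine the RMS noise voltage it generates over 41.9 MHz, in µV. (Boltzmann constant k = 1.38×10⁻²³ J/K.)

258 µV

V_n = √(4kTRB)
4kTRB = 4 × 1.38×10⁻²³ × 300 × 9.57×10⁴ × 4.19×10⁷ = 6.64×10⁻⁸ V²
V_n = √(6.64×10⁻⁸) = 2.58×10⁻⁴ V = 258 µV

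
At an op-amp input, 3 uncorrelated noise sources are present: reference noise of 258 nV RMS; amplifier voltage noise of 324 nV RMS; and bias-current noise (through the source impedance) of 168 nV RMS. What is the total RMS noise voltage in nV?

Uncorrelated sources add in power (mean-square): V_tot = √(ΣV_i²)
V_tot = √[(2.58×10⁻⁷)² + (3.24×10⁻⁷)² + (1.68×10⁻⁷)²] = 4.47×10⁻⁷ V = 447 nV

447 nV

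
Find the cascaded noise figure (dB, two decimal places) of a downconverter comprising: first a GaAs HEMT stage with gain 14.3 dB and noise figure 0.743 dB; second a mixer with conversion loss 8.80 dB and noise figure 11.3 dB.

Convert to linear (a loss of L dB is a gain of −L dB): F_i = 10^(NF_i/10), G_i = 10^(G_i,dB/10)
  Stage 1: F_1 = 10^(0.743/10) = 1.187, G_1 = 10^(14.3/10) = 26.92
  Stage 2: F_2 = 10^(11.3/10) = 13.49, G_2 = 10^(−8.80/10) = 0.1318
Friis cascade:
  F = 1.187 + (13.49 − 1)/26.92 = 1.651
NF = 10 log₁₀(1.651) = 2.18 dB

2.18 dB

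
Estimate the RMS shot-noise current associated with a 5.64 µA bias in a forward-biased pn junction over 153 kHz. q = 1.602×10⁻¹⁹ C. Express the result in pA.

I_n = √(2qI·B)
2qI·B = 2 × 1.602×10⁻¹⁹ × 5.64×10⁻⁶ × 1.53×10⁵ = 2.76×10⁻¹⁹ A²
I_n = √(2.76×10⁻¹⁹) = 5.26×10⁻¹⁰ A = 526 pA

526 pA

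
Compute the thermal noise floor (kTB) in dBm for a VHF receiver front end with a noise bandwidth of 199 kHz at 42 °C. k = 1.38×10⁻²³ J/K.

T = 42 °C + 273.15 = 315.15 K
P_n = kTB = 1.38×10⁻²³ × 315.15 × 1.99×10⁵ = 8.65×10⁻¹⁶ W
In dBm: 10 log₁₀(8.65×10⁻¹⁶ / 10⁻³) = −120.6 dBm

−120.6 dBm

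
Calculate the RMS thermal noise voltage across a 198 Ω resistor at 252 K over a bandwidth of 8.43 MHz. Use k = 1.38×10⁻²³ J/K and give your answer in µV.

4.82 µV

V_n = √(4kTRB)
4kTRB = 4 × 1.38×10⁻²³ × 252 × 1.98×10² × 8.43×10⁶ = 2.32×10⁻¹¹ V²
V_n = √(2.32×10⁻¹¹) = 4.82×10⁻⁶ V = 4.82 µV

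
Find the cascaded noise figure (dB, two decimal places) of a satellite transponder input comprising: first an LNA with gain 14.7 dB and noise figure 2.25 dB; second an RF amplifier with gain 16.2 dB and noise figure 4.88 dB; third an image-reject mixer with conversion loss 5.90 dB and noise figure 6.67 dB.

2.44 dB

Convert to linear (a loss of L dB is a gain of −L dB): F_i = 10^(NF_i/10), G_i = 10^(G_i,dB/10)
  Stage 1: F_1 = 10^(2.25/10) = 1.679, G_1 = 10^(14.7/10) = 29.51
  Stage 2: F_2 = 10^(4.88/10) = 3.076, G_2 = 10^(16.2/10) = 41.69
  Stage 3: F_3 = 10^(6.67/10) = 4.645, G_3 = 10^(−5.90/10) = 0.2570
Friis cascade:
  F = 1.679 + (3.076 − 1)/29.51 + (4.645 − 1)/1230 = 1.752
NF = 10 log₁₀(1.752) = 2.44 dB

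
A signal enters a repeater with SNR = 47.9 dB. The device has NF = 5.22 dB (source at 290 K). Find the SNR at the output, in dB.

42.68 dB

By definition F = SNR_in/SNR_out, so in dB: SNR_out = SNR_in − NF
SNR_out = 47.9 − 5.22 = 42.68 dB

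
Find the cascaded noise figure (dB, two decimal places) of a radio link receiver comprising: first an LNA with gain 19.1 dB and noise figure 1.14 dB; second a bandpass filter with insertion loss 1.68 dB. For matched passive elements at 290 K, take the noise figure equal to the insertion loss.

Convert to linear (a loss of L dB is a gain of −L dB): F_i = 10^(NF_i/10), G_i = 10^(G_i,dB/10)
  Stage 1: F_1 = 10^(1.14/10) = 1.300, G_1 = 10^(19.1/10) = 81.28
  Stage 2: F_2 = 10^(1.68/10) = 1.472, G_2 = 10^(−1.68/10) = 0.6792
Friis cascade:
  F = 1.300 + (1.472 − 1)/81.28 = 1.306
NF = 10 log₁₀(1.306) = 1.16 dB

1.16 dB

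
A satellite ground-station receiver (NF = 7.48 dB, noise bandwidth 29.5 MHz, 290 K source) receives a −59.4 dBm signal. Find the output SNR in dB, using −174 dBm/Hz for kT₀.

Noise floor: N = −174 + 10 log₁₀(B) + NF
10 log₁₀(2.95×10⁷) = 74.7 dB
N = −174 + 74.7 + 7.48 = −91.82 dBm
SNR = P_sig − N = −59.4 − (−91.82) = 32.42 dB → 32.4 dB

32.4 dB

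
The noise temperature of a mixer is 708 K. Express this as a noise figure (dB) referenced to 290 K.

F = 1 + T_e/T₀ = 1 + 708/290 = 3.44138
NF = 10 log₁₀(3.44138) = 5.37 dB

5.37 dB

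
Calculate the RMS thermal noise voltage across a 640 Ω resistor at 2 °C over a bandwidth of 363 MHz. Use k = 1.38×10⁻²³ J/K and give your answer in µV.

59.4 µV

T = 2 °C + 273.15 = 275.15 K
V_n = √(4kTRB)
4kTRB = 4 × 1.38×10⁻²³ × 275.15 × 6.40×10² × 3.63×10⁸ = 3.53×10⁻⁹ V²
V_n = √(3.53×10⁻⁹) = 5.94×10⁻⁵ V = 59.4 µV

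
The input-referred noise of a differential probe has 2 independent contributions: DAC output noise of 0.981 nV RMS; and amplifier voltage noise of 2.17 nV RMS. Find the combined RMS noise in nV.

2.38 nV

Uncorrelated sources add in power (mean-square): V_tot = √(ΣV_i²)
V_tot = √[(9.81×10⁻¹⁰)² + (2.17×10⁻⁹)²] = 2.38×10⁻⁹ V = 2.38 nV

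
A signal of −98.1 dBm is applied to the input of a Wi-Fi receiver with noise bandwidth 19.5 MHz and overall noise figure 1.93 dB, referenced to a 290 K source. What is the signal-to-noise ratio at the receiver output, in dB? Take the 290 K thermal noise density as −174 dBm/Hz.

1.1 dB

Noise floor: N = −174 + 10 log₁₀(B) + NF
10 log₁₀(1.95×10⁷) = 72.9 dB
N = −174 + 72.9 + 1.93 = −99.17 dBm
SNR = P_sig − N = −98.1 − (−99.17) = 1.07 dB → 1.1 dB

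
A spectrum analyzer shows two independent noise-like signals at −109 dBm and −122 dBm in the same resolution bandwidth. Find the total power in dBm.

−108.8 dBm

Convert to linear, add, convert back:
P₁ = 1.26×10⁻¹⁴ W, P₂ = 6.31×10⁻¹⁶ W
P_tot = 1.32×10⁻¹⁴ W → 10 log₁₀(P_tot / 10⁻³) = −108.8 dBm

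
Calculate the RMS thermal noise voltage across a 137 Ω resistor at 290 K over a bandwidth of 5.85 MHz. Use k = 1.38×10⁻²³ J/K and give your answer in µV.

3.58 µV

V_n = √(4kTRB)
4kTRB = 4 × 1.38×10⁻²³ × 290 × 1.37×10² × 5.85×10⁶ = 1.28×10⁻¹¹ V²
V_n = √(1.28×10⁻¹¹) = 3.58×10⁻⁶ V = 3.58 µV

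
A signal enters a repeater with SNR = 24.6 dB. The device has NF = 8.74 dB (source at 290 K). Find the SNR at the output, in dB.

15.86 dB

By definition F = SNR_in/SNR_out, so in dB: SNR_out = SNR_in − NF
SNR_out = 24.6 − 8.74 = 15.86 dB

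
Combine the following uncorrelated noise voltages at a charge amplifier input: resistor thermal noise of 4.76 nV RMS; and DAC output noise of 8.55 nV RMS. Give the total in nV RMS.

9.79 nV

Uncorrelated sources add in power (mean-square): V_tot = √(ΣV_i²)
V_tot = √[(4.76×10⁻⁹)² + (8.55×10⁻⁹)²] = 9.79×10⁻⁹ V = 9.79 nV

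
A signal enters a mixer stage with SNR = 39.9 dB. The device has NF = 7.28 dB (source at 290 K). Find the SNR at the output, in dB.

32.62 dB

By definition F = SNR_in/SNR_out, so in dB: SNR_out = SNR_in − NF
SNR_out = 39.9 − 7.28 = 32.62 dB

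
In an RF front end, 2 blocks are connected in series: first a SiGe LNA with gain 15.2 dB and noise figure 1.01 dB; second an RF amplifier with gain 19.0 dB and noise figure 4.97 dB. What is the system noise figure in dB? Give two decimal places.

Convert to linear (a loss of L dB is a gain of −L dB): F_i = 10^(NF_i/10), G_i = 10^(G_i,dB/10)
  Stage 1: F_1 = 10^(1.01/10) = 1.262, G_1 = 10^(15.2/10) = 33.11
  Stage 2: F_2 = 10^(4.97/10) = 3.141, G_2 = 10^(19.0/10) = 79.43
Friis cascade:
  F = 1.262 + (3.141 − 1)/33.11 = 1.326
NF = 10 log₁₀(1.326) = 1.23 dB

1.23 dB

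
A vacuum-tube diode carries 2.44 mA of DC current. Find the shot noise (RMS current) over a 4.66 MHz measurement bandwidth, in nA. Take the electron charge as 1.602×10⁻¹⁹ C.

60.4 nA

I_n = √(2qI·B)
2qI·B = 2 × 1.602×10⁻¹⁹ × 2.44×10⁻³ × 4.66×10⁶ = 3.64×10⁻¹⁵ A²
I_n = √(3.64×10⁻¹⁵) = 6.04×10⁻⁸ A = 60.4 nA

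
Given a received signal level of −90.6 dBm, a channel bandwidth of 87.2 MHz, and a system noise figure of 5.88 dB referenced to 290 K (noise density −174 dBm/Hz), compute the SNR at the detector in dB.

Noise floor: N = −174 + 10 log₁₀(B) + NF
10 log₁₀(8.72×10⁷) = 79.41 dB
N = −174 + 79.41 + 5.88 = −88.71 dBm
SNR = P_sig − N = −90.6 − (−88.71) = −1.89 dB → −1.9 dB

−1.9 dB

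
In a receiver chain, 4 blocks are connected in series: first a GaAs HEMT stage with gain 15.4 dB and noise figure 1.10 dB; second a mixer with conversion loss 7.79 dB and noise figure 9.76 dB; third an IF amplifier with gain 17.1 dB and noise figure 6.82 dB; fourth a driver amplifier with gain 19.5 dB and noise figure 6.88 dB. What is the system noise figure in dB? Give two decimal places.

3.44 dB

Convert to linear (a loss of L dB is a gain of −L dB): F_i = 10^(NF_i/10), G_i = 10^(G_i,dB/10)
  Stage 1: F_1 = 10^(1.10/10) = 1.288, G_1 = 10^(15.4/10) = 34.67
  Stage 2: F_2 = 10^(9.76/10) = 9.462, G_2 = 10^(−7.79/10) = 0.1663
  Stage 3: F_3 = 10^(6.82/10) = 4.808, G_3 = 10^(17.1/10) = 51.29
  Stage 4: F_4 = 10^(6.88/10) = 4.875, G_4 = 10^(19.5/10) = 89.13
Friis cascade:
  F = 1.288 + (9.462 − 1)/34.67 + (4.808 − 1)/5.768 + (4.875 − 1)/295.8 = 2.206
NF = 10 log₁₀(2.206) = 3.44 dB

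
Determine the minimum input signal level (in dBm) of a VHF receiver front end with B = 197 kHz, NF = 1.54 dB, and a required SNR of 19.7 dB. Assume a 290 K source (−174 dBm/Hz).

−99.8 dBm

Sensitivity = −174 + 10 log₁₀(B) + NF + SNR_min
= −174 + 52.94 + 1.54 + 19.7
= −99.82 dBm → −99.8 dBm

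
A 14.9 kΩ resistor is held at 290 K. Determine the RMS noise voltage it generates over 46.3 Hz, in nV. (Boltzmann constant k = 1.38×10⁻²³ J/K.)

105 nV

V_n = √(4kTRB)
4kTRB = 4 × 1.38×10⁻²³ × 290 × 1.49×10⁴ × 4.63×10¹ = 1.10×10⁻¹⁴ V²
V_n = √(1.10×10⁻¹⁴) = 1.05×10⁻⁷ V = 105 nV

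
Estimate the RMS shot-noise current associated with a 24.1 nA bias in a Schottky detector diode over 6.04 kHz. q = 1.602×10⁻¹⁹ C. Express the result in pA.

I_n = √(2qI·B)
2qI·B = 2 × 1.602×10⁻¹⁹ × 2.41×10⁻⁸ × 6.04×10³ = 4.66×10⁻²³ A²
I_n = √(4.66×10⁻²³) = 6.83×10⁻¹² A = 6.83 pA

6.83 pA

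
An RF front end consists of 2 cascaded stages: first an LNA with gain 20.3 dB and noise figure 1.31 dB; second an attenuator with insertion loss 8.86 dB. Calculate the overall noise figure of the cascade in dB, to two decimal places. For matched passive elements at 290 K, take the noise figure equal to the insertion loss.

Convert to linear (a loss of L dB is a gain of −L dB): F_i = 10^(NF_i/10), G_i = 10^(G_i,dB/10)
  Stage 1: F_1 = 10^(1.31/10) = 1.352, G_1 = 10^(20.3/10) = 107.2
  Stage 2: F_2 = 10^(8.86/10) = 7.691, G_2 = 10^(−8.86/10) = 0.1300
Friis cascade:
  F = 1.352 + (7.691 − 1)/107.2 = 1.415
NF = 10 log₁₀(1.415) = 1.51 dB

1.51 dB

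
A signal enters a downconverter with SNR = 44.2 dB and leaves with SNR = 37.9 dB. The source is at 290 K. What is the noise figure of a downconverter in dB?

6.3 dB

NF (dB) = SNR_in(dB) − SNR_out(dB) when the source is at T₀
NF = 44.2 − 37.9 = 6.3 dB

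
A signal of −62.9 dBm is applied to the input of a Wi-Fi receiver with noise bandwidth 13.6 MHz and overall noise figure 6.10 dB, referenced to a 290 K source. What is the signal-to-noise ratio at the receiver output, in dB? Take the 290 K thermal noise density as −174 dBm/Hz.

Noise floor: N = −174 + 10 log₁₀(B) + NF
10 log₁₀(1.36×10⁷) = 71.34 dB
N = −174 + 71.34 + 6.10 = −96.56 dBm
SNR = P_sig − N = −62.9 − (−96.56) = 33.66 dB → 33.7 dB

33.7 dB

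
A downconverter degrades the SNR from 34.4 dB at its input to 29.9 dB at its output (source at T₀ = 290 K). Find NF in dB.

NF (dB) = SNR_in(dB) − SNR_out(dB) when the source is at T₀
NF = 34.4 − 29.9 = 4.5 dB

4.5 dB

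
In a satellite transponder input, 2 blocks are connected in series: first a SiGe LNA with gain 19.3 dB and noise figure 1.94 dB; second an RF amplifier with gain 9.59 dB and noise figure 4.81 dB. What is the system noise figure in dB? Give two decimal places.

Convert to linear (a loss of L dB is a gain of −L dB): F_i = 10^(NF_i/10), G_i = 10^(G_i,dB/10)
  Stage 1: F_1 = 10^(1.94/10) = 1.563, G_1 = 10^(19.3/10) = 85.11
  Stage 2: F_2 = 10^(4.81/10) = 3.027, G_2 = 10^(9.59/10) = 9.099
Friis cascade:
  F = 1.563 + (3.027 − 1)/85.11 = 1.587
NF = 10 log₁₀(1.587) = 2.01 dB

2.01 dB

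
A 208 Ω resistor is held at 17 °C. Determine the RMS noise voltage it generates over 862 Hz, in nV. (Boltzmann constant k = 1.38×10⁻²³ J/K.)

53.6 nV

T = 17 °C + 273.15 = 290.15 K
V_n = √(4kTRB)
4kTRB = 4 × 1.38×10⁻²³ × 290.15 × 2.08×10² × 8.62×10² = 2.87×10⁻¹⁵ V²
V_n = √(2.87×10⁻¹⁵) = 5.36×10⁻⁸ V = 53.6 nV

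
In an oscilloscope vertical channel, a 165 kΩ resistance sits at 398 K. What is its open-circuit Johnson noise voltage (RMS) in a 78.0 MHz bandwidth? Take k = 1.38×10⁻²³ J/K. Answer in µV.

532 µV

V_n = √(4kTRB)
4kTRB = 4 × 1.38×10⁻²³ × 398 × 1.65×10⁵ × 7.80×10⁷ = 2.83×10⁻⁷ V²
V_n = √(2.83×10⁻⁷) = 5.32×10⁻⁴ V = 532 µV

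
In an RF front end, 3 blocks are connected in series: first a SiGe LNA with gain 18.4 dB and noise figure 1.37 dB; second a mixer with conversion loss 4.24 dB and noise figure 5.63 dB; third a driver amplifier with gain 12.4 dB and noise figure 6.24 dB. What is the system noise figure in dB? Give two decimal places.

1.85 dB

Convert to linear (a loss of L dB is a gain of −L dB): F_i = 10^(NF_i/10), G_i = 10^(G_i,dB/10)
  Stage 1: F_1 = 10^(1.37/10) = 1.371, G_1 = 10^(18.4/10) = 69.18
  Stage 2: F_2 = 10^(5.63/10) = 3.656, G_2 = 10^(−4.24/10) = 0.3767
  Stage 3: F_3 = 10^(6.24/10) = 4.207, G_3 = 10^(12.4/10) = 17.38
Friis cascade:
  F = 1.371 + (3.656 − 1)/69.18 + (4.207 − 1)/26.06 = 1.532
NF = 10 log₁₀(1.532) = 1.85 dB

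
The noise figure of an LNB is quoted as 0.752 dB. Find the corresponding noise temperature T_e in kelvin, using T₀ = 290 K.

54.8 K

F = 10^(0.752/10) = 1.18905
T_e = (F − 1)·T₀ = (1.18905 − 1) × 290 = 54.8 K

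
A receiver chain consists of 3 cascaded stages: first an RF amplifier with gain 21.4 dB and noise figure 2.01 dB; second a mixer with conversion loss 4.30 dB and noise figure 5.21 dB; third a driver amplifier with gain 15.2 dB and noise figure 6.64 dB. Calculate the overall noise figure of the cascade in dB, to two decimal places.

Convert to linear (a loss of L dB is a gain of −L dB): F_i = 10^(NF_i/10), G_i = 10^(G_i,dB/10)
  Stage 1: F_1 = 10^(2.01/10) = 1.589, G_1 = 10^(21.4/10) = 138.0
  Stage 2: F_2 = 10^(5.21/10) = 3.319, G_2 = 10^(−4.30/10) = 0.3715
  Stage 3: F_3 = 10^(6.64/10) = 4.613, G_3 = 10^(15.2/10) = 33.11
Friis cascade:
  F = 1.589 + (3.319 − 1)/138.0 + (4.613 − 1)/51.29 = 1.676
NF = 10 log₁₀(1.676) = 2.24 dB

2.24 dB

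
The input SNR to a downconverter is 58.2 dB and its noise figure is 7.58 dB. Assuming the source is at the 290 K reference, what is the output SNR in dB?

50.62 dB

By definition F = SNR_in/SNR_out, so in dB: SNR_out = SNR_in − NF
SNR_out = 58.2 − 7.58 = 50.62 dB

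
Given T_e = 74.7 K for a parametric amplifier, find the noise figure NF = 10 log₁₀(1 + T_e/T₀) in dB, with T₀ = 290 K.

F = 1 + T_e/T₀ = 1 + 74.7/290 = 1.25759
NF = 10 log₁₀(1.25759) = 0.995 dB

0.995 dB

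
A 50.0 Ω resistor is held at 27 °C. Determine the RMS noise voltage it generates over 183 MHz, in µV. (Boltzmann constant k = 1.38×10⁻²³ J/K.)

T = 27 °C + 273.15 = 300.15 K
V_n = √(4kTRB)
4kTRB = 4 × 1.38×10⁻²³ × 300.15 × 5.00×10¹ × 1.83×10⁸ = 1.52×10⁻¹⁰ V²
V_n = √(1.52×10⁻¹⁰) = 1.23×10⁻⁵ V = 12.3 µV

12.3 µV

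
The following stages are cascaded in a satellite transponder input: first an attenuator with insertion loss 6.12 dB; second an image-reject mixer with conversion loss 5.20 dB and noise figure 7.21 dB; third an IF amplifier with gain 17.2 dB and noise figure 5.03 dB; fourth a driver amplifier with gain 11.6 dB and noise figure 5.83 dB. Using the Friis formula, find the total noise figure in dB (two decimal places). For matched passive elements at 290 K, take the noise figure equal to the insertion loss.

Convert to linear (a loss of L dB is a gain of −L dB): F_i = 10^(NF_i/10), G_i = 10^(G_i,dB/10)
  Stage 1: F_1 = 10^(6.12/10) = 4.093, G_1 = 10^(−6.12/10) = 0.2443
  Stage 2: F_2 = 10^(7.21/10) = 5.260, G_2 = 10^(−5.20/10) = 0.3020
  Stage 3: F_3 = 10^(5.03/10) = 3.184, G_3 = 10^(17.2/10) = 52.48
  Stage 4: F_4 = 10^(5.83/10) = 3.828, G_4 = 10^(11.6/10) = 14.45
Friis cascade:
  F = 4.093 + (5.260 − 1)/0.2443 + (3.184 − 1)/0.07379 + (3.828 − 1)/3.873 = 51.86
NF = 10 log₁₀(51.86) = 17.15 dB

17.15 dB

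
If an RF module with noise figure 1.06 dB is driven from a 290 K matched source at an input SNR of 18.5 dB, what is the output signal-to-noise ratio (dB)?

17.44 dB

By definition F = SNR_in/SNR_out, so in dB: SNR_out = SNR_in − NF
SNR_out = 18.5 − 1.06 = 17.44 dB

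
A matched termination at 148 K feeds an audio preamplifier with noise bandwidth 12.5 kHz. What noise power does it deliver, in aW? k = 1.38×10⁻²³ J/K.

P_n = kTB = 1.38×10⁻²³ × 148 × 1.25×10⁴ = 2.55×10⁻¹⁷ W = 25.5 aW

25.5 aW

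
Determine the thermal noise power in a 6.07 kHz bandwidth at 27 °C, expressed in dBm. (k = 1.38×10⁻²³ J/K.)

T = 27 °C + 273.15 = 300.15 K
P_n = kTB = 1.38×10⁻²³ × 300.15 × 6.07×10³ = 2.51×10⁻¹⁷ W
In dBm: 10 log₁₀(2.51×10⁻¹⁷ / 10⁻³) = −136.0 dBm

−136.0 dBm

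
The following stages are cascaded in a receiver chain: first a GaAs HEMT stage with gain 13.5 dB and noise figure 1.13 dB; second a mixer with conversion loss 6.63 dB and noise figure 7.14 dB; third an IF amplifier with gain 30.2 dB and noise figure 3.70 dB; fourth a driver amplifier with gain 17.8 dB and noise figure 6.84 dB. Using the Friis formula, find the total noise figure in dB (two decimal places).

2.46 dB

Convert to linear (a loss of L dB is a gain of −L dB): F_i = 10^(NF_i/10), G_i = 10^(G_i,dB/10)
  Stage 1: F_1 = 10^(1.13/10) = 1.297, G_1 = 10^(13.5/10) = 22.39
  Stage 2: F_2 = 10^(7.14/10) = 5.176, G_2 = 10^(−6.63/10) = 0.2173
  Stage 3: F_3 = 10^(3.70/10) = 2.344, G_3 = 10^(30.2/10) = 1047
  Stage 4: F_4 = 10^(6.84/10) = 4.831, G_4 = 10^(17.8/10) = 60.26
Friis cascade:
  F = 1.297 + (5.176 − 1)/22.39 + (2.344 − 1)/4.864 + (4.831 − 1)/5093 = 1.761
NF = 10 log₁₀(1.761) = 2.46 dB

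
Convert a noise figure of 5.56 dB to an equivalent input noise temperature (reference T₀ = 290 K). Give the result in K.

753 K

F = 10^(5.56/10) = 3.59749
T_e = (F − 1)·T₀ = (3.59749 − 1) × 290 = 753 K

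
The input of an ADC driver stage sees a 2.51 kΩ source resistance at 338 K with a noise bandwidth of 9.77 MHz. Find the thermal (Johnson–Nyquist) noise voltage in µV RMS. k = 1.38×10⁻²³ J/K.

V_n = √(4kTRB)
4kTRB = 4 × 1.38×10⁻²³ × 338 × 2.51×10³ × 9.77×10⁶ = 4.58×10⁻¹⁰ V²
V_n = √(4.58×10⁻¹⁰) = 2.14×10⁻⁵ V = 21.4 µV

21.4 µV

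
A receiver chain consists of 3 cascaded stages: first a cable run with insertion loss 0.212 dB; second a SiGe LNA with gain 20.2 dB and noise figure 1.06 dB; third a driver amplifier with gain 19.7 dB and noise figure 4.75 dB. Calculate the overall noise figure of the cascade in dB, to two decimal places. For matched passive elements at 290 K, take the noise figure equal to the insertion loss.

Convert to linear (a loss of L dB is a gain of −L dB): F_i = 10^(NF_i/10), G_i = 10^(G_i,dB/10)
  Stage 1: F_1 = 10^(0.212/10) = 1.050, G_1 = 10^(−0.212/10) = 0.9524
  Stage 2: F_2 = 10^(1.06/10) = 1.276, G_2 = 10^(20.2/10) = 104.7
  Stage 3: F_3 = 10^(4.75/10) = 2.985, G_3 = 10^(19.7/10) = 93.33
Friis cascade:
  F = 1.050 + (1.276 − 1)/0.9524 + (2.985 − 1)/99.72 = 1.360
NF = 10 log₁₀(1.360) = 1.34 dB

1.34 dB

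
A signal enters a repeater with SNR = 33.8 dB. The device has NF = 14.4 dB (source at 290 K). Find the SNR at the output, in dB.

By definition F = SNR_in/SNR_out, so in dB: SNR_out = SNR_in − NF
SNR_out = 33.8 − 14.4 = 19.4 dB

19.4 dB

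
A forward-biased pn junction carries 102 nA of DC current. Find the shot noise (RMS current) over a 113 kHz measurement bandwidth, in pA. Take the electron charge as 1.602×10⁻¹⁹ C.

60.8 pA

I_n = √(2qI·B)
2qI·B = 2 × 1.602×10⁻¹⁹ × 1.02×10⁻⁷ × 1.13×10⁵ = 3.69×10⁻²¹ A²
I_n = √(3.69×10⁻²¹) = 6.08×10⁻¹¹ A = 60.8 pA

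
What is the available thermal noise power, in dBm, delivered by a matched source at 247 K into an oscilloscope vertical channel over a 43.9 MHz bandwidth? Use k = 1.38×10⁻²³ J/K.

P_n = kTB = 1.38×10⁻²³ × 247 × 4.39×10⁷ = 1.50×10⁻¹³ W
In dBm: 10 log₁₀(1.50×10⁻¹³ / 10⁻³) = −98.2 dBm

−98.2 dBm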